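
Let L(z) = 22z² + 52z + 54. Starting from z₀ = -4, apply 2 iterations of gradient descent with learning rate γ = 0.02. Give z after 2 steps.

L′(z) = 44z + 52
z₁ = -4 − 0.02·(-124) = -1.52
z₂ = -1.52 − 0.02·(-14.88) = -1.2224

-1.2224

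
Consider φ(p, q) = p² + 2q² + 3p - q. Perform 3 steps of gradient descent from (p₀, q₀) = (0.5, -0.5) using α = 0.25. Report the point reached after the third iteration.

∇φ = (2p + 3, 4q - 1)
(p₁, q₁) = (0.5, -0.5) − 0.25·(4, -3) = (-0.5, 0.25)
(p₂, q₂) = (-0.5, 0.25) − 0.25·(2, 0) = (-1, 0.25)
(p₃, q₃) = (-1, 0.25) − 0.25·(1, 0) = (-1.25, 0.25)

(-1.25, 0.25)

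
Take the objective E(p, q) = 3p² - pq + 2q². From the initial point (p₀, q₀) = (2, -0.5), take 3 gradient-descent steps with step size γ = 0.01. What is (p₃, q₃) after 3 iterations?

∇E = (6p - q, -p + 4q)
(p₁, q₁) = (2, -0.5) − 0.01·(12.5, -4) = (1.875, -0.46)
(p₂, q₂) = (1.875, -0.46) − 0.01·(11.71, -3.715) = (1.7579, -0.42285)
(p₃, q₃) = (1.7579, -0.42285) − 0.01·(10.97025, -3.4493) = (1.6481975, -0.388357)

(1.6481975, -0.388357)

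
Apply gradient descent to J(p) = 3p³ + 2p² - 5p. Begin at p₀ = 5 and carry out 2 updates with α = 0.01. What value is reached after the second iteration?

1.9376

J′(p) = 9p² + 4p - 5
Step 1: J′(5) = 240; p₁ = 5 − 0.01·240 = 2.6
Step 2: J′(2.6) = 66.24; p₂ = 2.6 − 0.01·66.24 = 1.9376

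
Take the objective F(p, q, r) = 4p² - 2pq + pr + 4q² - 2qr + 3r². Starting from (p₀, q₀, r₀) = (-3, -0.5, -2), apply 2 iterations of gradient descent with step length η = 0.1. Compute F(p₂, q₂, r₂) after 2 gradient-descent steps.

1.0661

∇F = (8p - 2q + r, -2p + 8q - 2r, p - 2q + 6r)
Step 1: at (-3, -0.5, -2), ∇F = (-25, 6, -14) → (-3, -0.5, -2) − 0.1·(-25, 6, -14) = (-0.5, -1.1, -0.6)
Step 2: at (-0.5, -1.1, -0.6), ∇F = (-2.4, -6.6, -1.9) → (-0.5, -1.1, -0.6) − 0.1·(-2.4, -6.6, -1.9) = (-0.26, -0.44, -0.41)
F(-0.26, -0.44, -0.41) = 1.0661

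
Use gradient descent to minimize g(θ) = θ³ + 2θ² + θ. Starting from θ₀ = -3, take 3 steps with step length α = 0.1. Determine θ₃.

-31.0609792

g′(θ) = 3θ² + 4θ + 1
Step 1: g′(-3) = 16; θ₁ = -3 − 0.1·16 = -4.6
Step 2: g′(-4.6) = 46.08; θ₂ = -4.6 − 0.1·46.08 = -9.208
Step 3: g′(-9.208) = 218.529792; θ₃ = -9.208 − 0.1·218.529792 = -31.0609792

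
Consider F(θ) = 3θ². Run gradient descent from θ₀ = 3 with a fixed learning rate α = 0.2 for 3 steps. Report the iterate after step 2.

0.12

F′(θ) = 6θ
Step 1: F′(3) = 18; θ₁ = 3 − 0.2·18 = -0.6
Step 2: F′(-0.6) = -3.6; θ₂ = -0.6 − 0.2·(-3.6) = 0.12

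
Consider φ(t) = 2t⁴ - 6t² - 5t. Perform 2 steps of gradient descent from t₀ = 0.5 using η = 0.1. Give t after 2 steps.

1.1

φ′(t) = 8t³ - 12t - 5
Step 1: φ′(0.5) = -10; t₁ = 0.5 − 0.1·(-10) = 1.5
Step 2: φ′(1.5) = 4; t₂ = 1.5 − 0.1·4 = 1.1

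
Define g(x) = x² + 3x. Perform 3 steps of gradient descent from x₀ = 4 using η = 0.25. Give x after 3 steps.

-0.8125

g′(x) = 2x + 3
x₁ = 4 − 0.25·11 = 1.25
x₂ = 1.25 − 0.25·5.5 = -0.125
x₃ = -0.125 − 0.25·2.75 = -0.8125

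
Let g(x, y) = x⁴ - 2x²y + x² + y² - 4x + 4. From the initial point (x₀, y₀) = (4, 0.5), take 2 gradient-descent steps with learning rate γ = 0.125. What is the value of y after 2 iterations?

192.34375

∇g = (4x³ - 4xy + 2x - 4, -2x² + 2y)
(x₁, y₁) = (4, 0.5) − 0.125·(252, -31) = (-27.5, 4.375)
(x₂, y₂) = (-27.5, 4.375) − 0.125·(-82765.25, -1503.75) = (10318.15625, 192.34375)
y = 192.34375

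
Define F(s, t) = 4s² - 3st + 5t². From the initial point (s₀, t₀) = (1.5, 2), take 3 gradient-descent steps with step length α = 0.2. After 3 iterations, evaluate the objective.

∇F = (8s - 3t, -3s + 10t)
Step 1: at (1.5, 2), ∇F = (6, 15.5) → (1.5, 2) − 0.2·(6, 15.5) = (0.3, -1.1)
Step 2: at (0.3, -1.1), ∇F = (5.7, -11.9) → (0.3, -1.1) − 0.2·(5.7, -11.9) = (-0.84, 1.28)
Step 3: at (-0.84, 1.28), ∇F = (-10.56, 15.32) → (-0.84, 1.28) − 0.2·(-10.56, 15.32) = (1.272, -1.784)
F(1.272, -1.784) = 29.19296

29.19296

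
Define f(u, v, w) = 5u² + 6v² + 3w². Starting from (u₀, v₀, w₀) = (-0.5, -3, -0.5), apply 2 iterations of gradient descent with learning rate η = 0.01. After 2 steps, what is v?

∇f = (10u, 12v, 6w)
(u₁, v₁, w₁) = (-0.5, -3, -0.5) − 0.01·(-5, -36, -3) = (-0.45, -2.64, -0.47)
(u₂, v₂, w₂) = (-0.45, -2.64, -0.47) − 0.01·(-4.5, -31.68, -2.82) = (-0.405, -2.3232, -0.4418)
v = -2.3232

-2.3232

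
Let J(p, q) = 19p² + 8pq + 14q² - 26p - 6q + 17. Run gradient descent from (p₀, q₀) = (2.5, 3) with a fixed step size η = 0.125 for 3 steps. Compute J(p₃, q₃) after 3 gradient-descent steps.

1245857.05291748046875

∇J = (38p + 8q - 26, 8p + 28q - 6)
(p₁, q₁) = (2.5, 3) − 0.125·(93, 98) = (-9.125, -9.25)
(p₂, q₂) = (-9.125, -9.25) − 0.125·(-446.75, -338) = (46.71875, 33)
(p₃, q₃) = (46.71875, 33) − 0.125·(2013.3125, 1291.75) = (-204.9453125, -128.46875)
J(-204.9453125, -128.46875) = 1245857.05291748046875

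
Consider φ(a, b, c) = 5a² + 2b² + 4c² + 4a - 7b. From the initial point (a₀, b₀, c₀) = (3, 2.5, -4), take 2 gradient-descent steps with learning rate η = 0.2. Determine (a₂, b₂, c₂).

(3, 1.78, -1.44)

∇φ = (10a + 4, 4b - 7, 8c)
(a₁, b₁, c₁) = (3, 2.5, -4) − 0.2·(34, 3, -32) = (-3.8, 1.9, 2.4)
(a₂, b₂, c₂) = (-3.8, 1.9, 2.4) − 0.2·(-34, 0.6, 19.2) = (3, 1.78, -1.44)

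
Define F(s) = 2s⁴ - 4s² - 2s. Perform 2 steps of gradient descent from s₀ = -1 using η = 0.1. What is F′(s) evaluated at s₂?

0.062287372288

F′(s) = 8s³ - 8s - 2
Step 1: F′(-1) = -2; s₁ = -1 − 0.1·(-2) = -0.8
Step 2: F′(-0.8) = 0.304; s₂ = -0.8 − 0.1·0.304 = -0.8304
F′(s) at (-0.8304) = 0.062287372288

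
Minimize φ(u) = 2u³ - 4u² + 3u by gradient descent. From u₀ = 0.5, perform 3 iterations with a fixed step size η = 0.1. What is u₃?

φ′(u) = 6u² - 8u + 3
Step 1: φ′(0.5) = 0.5; u₁ = 0.5 − 0.1·0.5 = 0.45
Step 2: φ′(0.45) = 0.615; u₂ = 0.45 − 0.1·0.615 = 0.3885
Step 3: φ′(0.3885) = 0.7975935; u₃ = 0.3885 − 0.1·0.7975935 = 0.30874065

0.30874065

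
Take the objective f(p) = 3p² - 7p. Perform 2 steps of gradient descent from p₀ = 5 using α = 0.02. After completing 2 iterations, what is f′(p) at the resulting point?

f′(p) = 6p - 7
p₁ = 5 − 0.02·23 = 4.54
p₂ = 4.54 − 0.02·20.24 = 4.1352
f′(p) at (4.1352) = 17.8112

17.8112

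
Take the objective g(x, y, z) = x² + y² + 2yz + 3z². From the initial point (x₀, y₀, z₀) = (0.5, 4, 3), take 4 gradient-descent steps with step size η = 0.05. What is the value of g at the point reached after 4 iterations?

∇g = (2x, 2y + 2z, 2y + 6z)
(x₁, y₁, z₁) = (0.5, 4, 3) − 0.05·(1, 14, 26) = (0.45, 3.3, 1.7)
(x₂, y₂, z₂) = (0.45, 3.3, 1.7) − 0.05·(0.9, 10, 16.8) = (0.405, 2.8, 0.86)
(x₃, y₃, z₃) = (0.405, 2.8, 0.86) − 0.05·(0.81, 7.32, 10.76) = (0.3645, 2.434, 0.322)
(x₄, y₄, z₄) = (0.3645, 2.434, 0.322) − 0.05·(0.729, 5.512, 6.8) = (0.32805, 2.1584, -0.018)
g(0.32805, 2.1584, -0.018) = 4.6895769625

4.6895769625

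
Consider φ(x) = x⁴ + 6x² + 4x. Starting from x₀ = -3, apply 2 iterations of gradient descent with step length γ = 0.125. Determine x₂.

φ′(x) = 4x³ + 12x + 4
Step 1: φ′(-3) = -140; x₁ = -3 − 0.125·(-140) = 14.5
Step 2: φ′(14.5) = 12372.5; x₂ = 14.5 − 0.125·12372.5 = -1532.0625

-1532.0625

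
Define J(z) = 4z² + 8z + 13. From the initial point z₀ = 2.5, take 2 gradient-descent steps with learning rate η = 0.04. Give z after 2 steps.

J′(z) = 8z + 8
z₁ = 2.5 − 0.04·28 = 1.38
z₂ = 1.38 − 0.04·19.04 = 0.6184

0.6184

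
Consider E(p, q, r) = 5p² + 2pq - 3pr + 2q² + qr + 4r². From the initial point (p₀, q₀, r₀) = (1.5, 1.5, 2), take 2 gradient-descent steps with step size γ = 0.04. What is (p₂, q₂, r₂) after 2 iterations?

(0.7048, 0.7496, 1.0864)

∇E = (10p + 2q - 3r, 2p + 4q + r, -3p + q + 8r)
(p₁, q₁, r₁) = (1.5, 1.5, 2) − 0.04·(12, 11, 13) = (1.02, 1.06, 1.48)
(p₂, q₂, r₂) = (1.02, 1.06, 1.48) − 0.04·(7.88, 7.76, 9.84) = (0.7048, 0.7496, 1.0864)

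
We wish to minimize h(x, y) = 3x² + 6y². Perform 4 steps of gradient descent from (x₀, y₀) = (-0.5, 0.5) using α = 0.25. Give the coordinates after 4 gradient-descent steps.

(-0.03125, 8)

∇h = (6x, 12y)
(x₁, y₁) = (-0.5, 0.5) − 0.25·(-3, 6) = (0.25, -1)
(x₂, y₂) = (0.25, -1) − 0.25·(1.5, -12) = (-0.125, 2)
(x₃, y₃) = (-0.125, 2) − 0.25·(-0.75, 24) = (0.0625, -4)
(x₄, y₄) = (0.0625, -4) − 0.25·(0.375, -48) = (-0.03125, 8)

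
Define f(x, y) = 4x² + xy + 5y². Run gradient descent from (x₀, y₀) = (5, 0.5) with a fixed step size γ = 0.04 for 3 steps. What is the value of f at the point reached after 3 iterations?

∇f = (8x + y, x + 10y)
(x₁, y₁) = (5, 0.5) − 0.04·(40.5, 10) = (3.38, 0.1)
(x₂, y₂) = (3.38, 0.1) − 0.04·(27.14, 4.38) = (2.2944, -0.0752)
(x₃, y₃) = (2.2944, -0.0752) − 0.04·(18.28, 1.5424) = (1.5632, -0.136896)
f(1.5632, -0.136896) = 9.65408370688

9.65408370688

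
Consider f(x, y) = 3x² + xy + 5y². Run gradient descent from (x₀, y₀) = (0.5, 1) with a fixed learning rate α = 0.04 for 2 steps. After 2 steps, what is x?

0.2352

∇f = (6x + y, x + 10y)
(x₁, y₁) = (0.5, 1) − 0.04·(4, 10.5) = (0.34, 0.58)
(x₂, y₂) = (0.34, 0.58) − 0.04·(2.62, 6.14) = (0.2352, 0.3344)
x = 0.2352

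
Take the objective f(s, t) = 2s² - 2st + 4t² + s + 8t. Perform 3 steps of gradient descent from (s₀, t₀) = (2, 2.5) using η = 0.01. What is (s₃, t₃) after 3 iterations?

(1.870896, 1.833664)

∇f = (4s - 2t + 1, -2s + 8t + 8)
(s₁, t₁) = (2, 2.5) − 0.01·(4, 24) = (1.96, 2.26)
(s₂, t₂) = (1.96, 2.26) − 0.01·(4.32, 22.16) = (1.9168, 2.0384)
(s₃, t₃) = (1.9168, 2.0384) − 0.01·(4.5904, 20.4736) = (1.870896, 1.833664)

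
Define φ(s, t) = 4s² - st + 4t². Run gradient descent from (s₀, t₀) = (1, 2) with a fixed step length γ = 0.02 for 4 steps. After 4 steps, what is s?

0.59445136

∇φ = (8s - t, -s + 8t)
(s₁, t₁) = (1, 2) − 0.02·(6, 15) = (0.88, 1.7)
(s₂, t₂) = (0.88, 1.7) − 0.02·(5.34, 12.72) = (0.7732, 1.4456)
(s₃, t₃) = (0.7732, 1.4456) − 0.02·(4.74, 10.7916) = (0.6784, 1.229768)
(s₄, t₄) = (0.6784, 1.229768) − 0.02·(4.197432, 9.159744) = (0.59445136, 1.04657312)
s = 0.59445136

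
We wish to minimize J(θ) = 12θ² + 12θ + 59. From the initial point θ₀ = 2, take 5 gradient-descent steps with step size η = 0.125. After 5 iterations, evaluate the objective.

76856

J′(θ) = 24θ + 12
θ₁ = 2 − 0.125·60 = -5.5
θ₂ = -5.5 − 0.125·(-120) = 9.5
θ₃ = 9.5 − 0.125·240 = -20.5
θ₄ = -20.5 − 0.125·(-480) = 39.5
θ₅ = 39.5 − 0.125·960 = -80.5
J(-80.5) = 76856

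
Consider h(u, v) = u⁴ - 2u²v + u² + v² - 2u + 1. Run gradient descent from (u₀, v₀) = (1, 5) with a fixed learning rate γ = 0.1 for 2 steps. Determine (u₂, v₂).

∇h = (4u³ - 4uv + 2u - 2, -2u² + 2v)
Step 1: at (1, 5), ∇h = (-16, 8) → (1, 5) − 0.1·(-16, 8) = (2.6, 4.2)
Step 2: at (2.6, 4.2), ∇h = (29.824, -5.12) → (2.6, 4.2) − 0.1·(29.824, -5.12) = (-0.3824, 4.712)

(-0.3824, 4.712)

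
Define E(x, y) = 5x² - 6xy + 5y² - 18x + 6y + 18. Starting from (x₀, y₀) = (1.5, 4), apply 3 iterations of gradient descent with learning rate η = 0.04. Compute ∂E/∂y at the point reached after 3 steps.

4.456512

∇E = (10x - 6y - 18, -6x + 10y + 6)
(x₁, y₁) = (1.5, 4) − 0.04·(-27, 37) = (2.58, 2.52)
(x₂, y₂) = (2.58, 2.52) − 0.04·(-7.32, 15.72) = (2.8728, 1.8912)
(x₃, y₃) = (2.8728, 1.8912) − 0.04·(-0.6192, 7.6752) = (2.897568, 1.584192)
∂E/∂y at (2.897568, 1.584192) = 4.456512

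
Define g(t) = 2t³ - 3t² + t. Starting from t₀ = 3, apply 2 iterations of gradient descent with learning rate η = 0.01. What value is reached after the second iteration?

2.362786

g′(t) = 6t² - 6t + 1
Step 1: g′(3) = 37; t₁ = 3 − 0.01·37 = 2.63
Step 2: g′(2.63) = 26.7214; t₂ = 2.63 − 0.01·26.7214 = 2.362786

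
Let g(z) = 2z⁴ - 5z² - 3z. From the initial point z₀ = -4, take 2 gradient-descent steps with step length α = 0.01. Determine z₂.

g′(z) = 8z³ - 10z - 3
z₁ = -4 − 0.01·(-475) = 0.75
z₂ = 0.75 − 0.01·(-7.125) = 0.82125

0.82125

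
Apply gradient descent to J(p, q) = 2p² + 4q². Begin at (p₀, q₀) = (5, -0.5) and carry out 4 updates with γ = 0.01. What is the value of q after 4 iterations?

-0.35819648

∇J = (4p, 8q)
Step 1: at (5, -0.5), ∇J = (20, -4) → (5, -0.5) − 0.01·(20, -4) = (4.8, -0.46)
Step 2: at (4.8, -0.46), ∇J = (19.2, -3.68) → (4.8, -0.46) − 0.01·(19.2, -3.68) = (4.608, -0.4232)
Step 3: at (4.608, -0.4232), ∇J = (18.432, -3.3856) → (4.608, -0.4232) − 0.01·(18.432, -3.3856) = (4.42368, -0.389344)
Step 4: at (4.42368, -0.389344), ∇J = (17.69472, -3.114752) → (4.42368, -0.389344) − 0.01·(17.69472, -3.114752) = (4.2467328, -0.35819648)
q = -0.35819648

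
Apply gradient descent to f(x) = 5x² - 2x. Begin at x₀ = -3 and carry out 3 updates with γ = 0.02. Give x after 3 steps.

f′(x) = 10x - 2
Step 1: f′(-3) = -32; x₁ = -3 − 0.02·(-32) = -2.36
Step 2: f′(-2.36) = -25.6; x₂ = -2.36 − 0.02·(-25.6) = -1.848
Step 3: f′(-1.848) = -20.48; x₃ = -1.848 − 0.02·(-20.48) = -1.4384

-1.4384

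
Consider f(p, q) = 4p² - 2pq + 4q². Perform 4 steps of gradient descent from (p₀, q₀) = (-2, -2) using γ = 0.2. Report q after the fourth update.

∇f = (8p - 2q, -2p + 8q)
(p₁, q₁) = (-2, -2) − 0.2·(-12, -12) = (0.4, 0.4)
(p₂, q₂) = (0.4, 0.4) − 0.2·(2.4, 2.4) = (-0.08, -0.08)
(p₃, q₃) = (-0.08, -0.08) − 0.2·(-0.48, -0.48) = (0.016, 0.016)
(p₄, q₄) = (0.016, 0.016) − 0.2·(0.096, 0.096) = (-0.0032, -0.0032)
q = -0.0032

-0.0032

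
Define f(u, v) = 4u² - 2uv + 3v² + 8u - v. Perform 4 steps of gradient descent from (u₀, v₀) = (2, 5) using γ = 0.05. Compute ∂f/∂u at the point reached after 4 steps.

∇f = (8u - 2v + 8, -2u + 6v - 1)
Step 1: at (2, 5), ∇f = (14, 25) → (2, 5) − 0.05·(14, 25) = (1.3, 3.75)
Step 2: at (1.3, 3.75), ∇f = (10.9, 18.9) → (1.3, 3.75) − 0.05·(10.9, 18.9) = (0.755, 2.805)
Step 3: at (0.755, 2.805), ∇f = (8.43, 14.32) → (0.755, 2.805) − 0.05·(8.43, 14.32) = (0.3335, 2.089)
Step 4: at (0.3335, 2.089), ∇f = (6.49, 10.867) → (0.3335, 2.089) − 0.05·(6.49, 10.867) = (0.009, 1.54565)
∂f/∂u at (0.009, 1.54565) = 4.9807

4.9807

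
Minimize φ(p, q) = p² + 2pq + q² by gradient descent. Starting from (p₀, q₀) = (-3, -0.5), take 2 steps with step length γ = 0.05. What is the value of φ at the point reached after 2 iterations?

∇φ = (2p + 2q, 2p + 2q)
Step 1: at (-3, -0.5), ∇φ = (-7, -7) → (-3, -0.5) − 0.05·(-7, -7) = (-2.65, -0.15)
Step 2: at (-2.65, -0.15), ∇φ = (-5.6, -5.6) → (-2.65, -0.15) − 0.05·(-5.6, -5.6) = (-2.37, 0.13)
φ(-2.37, 0.13) = 5.0176

5.0176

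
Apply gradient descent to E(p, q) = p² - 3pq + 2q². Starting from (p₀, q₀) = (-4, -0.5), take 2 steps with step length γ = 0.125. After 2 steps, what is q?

∇E = (2p - 3q, -3p + 4q)
Step 1: at (-4, -0.5), ∇E = (-6.5, 10) → (-4, -0.5) − 0.125·(-6.5, 10) = (-3.1875, -1.75)
Step 2: at (-3.1875, -1.75), ∇E = (-1.125, 2.5625) → (-3.1875, -1.75) − 0.125·(-1.125, 2.5625) = (-3.046875, -2.0703125)
q = -2.0703125

-2.0703125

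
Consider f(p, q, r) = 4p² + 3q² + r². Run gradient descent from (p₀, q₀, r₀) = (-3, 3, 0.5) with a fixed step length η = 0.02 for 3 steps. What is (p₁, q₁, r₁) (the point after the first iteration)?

(-2.52, 2.64, 0.48)

∇f = (8p, 6q, 2r)
Step 1: at (-3, 3, 0.5), ∇f = (-24, 18, 1) → (-3, 3, 0.5) − 0.02·(-24, 18, 1) = (-2.52, 2.64, 0.48)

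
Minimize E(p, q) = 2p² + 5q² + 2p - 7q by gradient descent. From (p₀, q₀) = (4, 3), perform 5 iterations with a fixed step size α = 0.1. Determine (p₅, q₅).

∇E = (4p + 2, 10q - 7)
Step 1: at (4, 3), ∇E = (18, 23) → (4, 3) − 0.1·(18, 23) = (2.2, 0.7)
Step 2: at (2.2, 0.7), ∇E = (10.8, 0) → (2.2, 0.7) − 0.1·(10.8, 0) = (1.12, 0.7)
Step 3: at (1.12, 0.7), ∇E = (6.48, 0) → (1.12, 0.7) − 0.1·(6.48, 0) = (0.472, 0.7)
Step 4: at (0.472, 0.7), ∇E = (3.888, 0) → (0.472, 0.7) − 0.1·(3.888, 0) = (0.0832, 0.7)
Step 5: at (0.0832, 0.7), ∇E = (2.3328, 0) → (0.0832, 0.7) − 0.1·(2.3328, 0) = (-0.15008, 0.7)

(-0.15008, 0.7)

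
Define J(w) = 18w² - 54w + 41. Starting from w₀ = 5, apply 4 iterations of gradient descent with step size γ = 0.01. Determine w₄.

J′(w) = 36w - 54
Step 1: J′(5) = 126; w₁ = 5 − 0.01·126 = 3.74
Step 2: J′(3.74) = 80.64; w₂ = 3.74 − 0.01·80.64 = 2.9336
Step 3: J′(2.9336) = 51.6096; w₃ = 2.9336 − 0.01·51.6096 = 2.417504
Step 4: J′(2.417504) = 33.030144; w₄ = 2.417504 − 0.01·33.030144 = 2.08720256

2.08720256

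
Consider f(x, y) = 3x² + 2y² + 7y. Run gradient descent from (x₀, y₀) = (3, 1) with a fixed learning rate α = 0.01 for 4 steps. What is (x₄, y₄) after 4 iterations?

∇f = (6x, 4y + 7)
Step 1: at (3, 1), ∇f = (18, 11) → (3, 1) − 0.01·(18, 11) = (2.82, 0.89)
Step 2: at (2.82, 0.89), ∇f = (16.92, 10.56) → (2.82, 0.89) − 0.01·(16.92, 10.56) = (2.6508, 0.7844)
Step 3: at (2.6508, 0.7844), ∇f = (15.9048, 10.1376) → (2.6508, 0.7844) − 0.01·(15.9048, 10.1376) = (2.491752, 0.683024)
Step 4: at (2.491752, 0.683024), ∇f = (14.950512, 9.732096) → (2.491752, 0.683024) − 0.01·(14.950512, 9.732096) = (2.34224688, 0.58570304)

(2.34224688, 0.58570304)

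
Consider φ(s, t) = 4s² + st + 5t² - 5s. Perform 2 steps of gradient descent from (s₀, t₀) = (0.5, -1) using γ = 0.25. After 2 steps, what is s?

∇φ = (8s + t - 5, s + 10t)
(s₁, t₁) = (0.5, -1) − 0.25·(-2, -9.5) = (1, 1.375)
(s₂, t₂) = (1, 1.375) − 0.25·(4.375, 14.75) = (-0.09375, -2.3125)
s = -0.09375

-0.09375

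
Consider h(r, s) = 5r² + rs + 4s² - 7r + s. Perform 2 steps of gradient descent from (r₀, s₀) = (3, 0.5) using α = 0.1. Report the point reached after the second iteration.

∇h = (10r + s - 7, r + 8s + 1)
(r₁, s₁) = (3, 0.5) − 0.1·(23.5, 8) = (0.65, -0.3)
(r₂, s₂) = (0.65, -0.3) − 0.1·(-0.8, -0.75) = (0.73, -0.225)

(0.73, -0.225)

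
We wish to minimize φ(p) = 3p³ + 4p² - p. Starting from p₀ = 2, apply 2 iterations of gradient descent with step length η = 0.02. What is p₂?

0.670328

φ′(p) = 9p² + 8p - 1
Step 1: φ′(2) = 51; p₁ = 2 − 0.02·51 = 0.98
Step 2: φ′(0.98) = 15.4836; p₂ = 0.98 − 0.02·15.4836 = 0.670328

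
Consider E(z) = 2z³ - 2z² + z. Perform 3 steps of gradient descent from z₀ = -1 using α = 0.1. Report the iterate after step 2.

E′(z) = 6z² - 4z + 1
Step 1: E′(-1) = 11; z₁ = -1 − 0.1·11 = -2.1
Step 2: E′(-2.1) = 35.86; z₂ = -2.1 − 0.1·35.86 = -5.686

-5.686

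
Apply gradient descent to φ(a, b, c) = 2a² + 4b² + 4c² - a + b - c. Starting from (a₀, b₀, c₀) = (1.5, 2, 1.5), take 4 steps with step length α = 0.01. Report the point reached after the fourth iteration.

∇φ = (4a - 1, 8b + 1, 8c - 1)
(a₁, b₁, c₁) = (1.5, 2, 1.5) − 0.01·(5, 17, 11) = (1.45, 1.83, 1.39)
(a₂, b₂, c₂) = (1.45, 1.83, 1.39) − 0.01·(4.8, 15.64, 10.12) = (1.402, 1.6736, 1.2888)
(a₃, b₃, c₃) = (1.402, 1.6736, 1.2888) − 0.01·(4.608, 14.3888, 9.3104) = (1.35592, 1.529712, 1.195696)
(a₄, b₄, c₄) = (1.35592, 1.529712, 1.195696) − 0.01·(4.42368, 13.237696, 8.565568) = (1.3116832, 1.39733504, 1.11004032)

(1.3116832, 1.39733504, 1.11004032)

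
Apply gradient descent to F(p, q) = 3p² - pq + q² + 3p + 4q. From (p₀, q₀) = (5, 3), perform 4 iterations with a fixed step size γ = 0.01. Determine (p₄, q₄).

(3.90078635, 2.788845)

∇F = (6p - q + 3, -p + 2q + 4)
Step 1: at (5, 3), ∇F = (30, 5) → (5, 3) − 0.01·(30, 5) = (4.7, 2.95)
Step 2: at (4.7, 2.95), ∇F = (28.25, 5.2) → (4.7, 2.95) − 0.01·(28.25, 5.2) = (4.4175, 2.898)
Step 3: at (4.4175, 2.898), ∇F = (26.607, 5.3785) → (4.4175, 2.898) − 0.01·(26.607, 5.3785) = (4.15143, 2.844215)
Step 4: at (4.15143, 2.844215), ∇F = (25.064365, 5.537) → (4.15143, 2.844215) − 0.01·(25.064365, 5.537) = (3.90078635, 2.788845)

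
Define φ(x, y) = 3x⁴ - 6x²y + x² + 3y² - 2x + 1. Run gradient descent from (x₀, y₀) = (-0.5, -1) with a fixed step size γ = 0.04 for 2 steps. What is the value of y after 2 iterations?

∇φ = (12x³ - 12xy + 2x - 2, -6x² + 6y)
(x₁, y₁) = (-0.5, -1) − 0.04·(-10.5, -7.5) = (-0.08, -0.7)
(x₂, y₂) = (-0.08, -0.7) − 0.04·(-2.838144, -4.2384) = (0.03352576, -0.530464)
y = -0.530464

-0.530464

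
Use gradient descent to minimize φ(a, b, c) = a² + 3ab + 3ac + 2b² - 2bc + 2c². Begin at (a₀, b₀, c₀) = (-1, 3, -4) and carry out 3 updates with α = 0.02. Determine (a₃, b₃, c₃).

∇φ = (2a + 3b + 3c, 3a + 4b - 2c, 3a - 2b + 4c)
Step 1: at (-1, 3, -4), ∇φ = (-5, 17, -25) → (-1, 3, -4) − 0.02·(-5, 17, -25) = (-0.9, 2.66, -3.5)
Step 2: at (-0.9, 2.66, -3.5), ∇φ = (-4.32, 14.94, -22.02) → (-0.9, 2.66, -3.5) − 0.02·(-4.32, 14.94, -22.02) = (-0.8136, 2.3612, -3.0596)
Step 3: at (-0.8136, 2.3612, -3.0596), ∇φ = (-3.7224, 13.1232, -19.4016) → (-0.8136, 2.3612, -3.0596) − 0.02·(-3.7224, 13.1232, -19.4016) = (-0.739152, 2.098736, -2.671568)

(-0.739152, 2.098736, -2.671568)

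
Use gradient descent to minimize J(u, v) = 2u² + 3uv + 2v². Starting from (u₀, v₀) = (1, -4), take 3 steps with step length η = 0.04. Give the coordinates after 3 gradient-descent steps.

(1.651968, -2.771712)

∇J = (4u + 3v, 3u + 4v)
Step 1: at (1, -4), ∇J = (-8, -13) → (1, -4) − 0.04·(-8, -13) = (1.32, -3.48)
Step 2: at (1.32, -3.48), ∇J = (-5.16, -9.96) → (1.32, -3.48) − 0.04·(-5.16, -9.96) = (1.5264, -3.0816)
Step 3: at (1.5264, -3.0816), ∇J = (-3.1392, -7.7472) → (1.5264, -3.0816) − 0.04·(-3.1392, -7.7472) = (1.651968, -2.771712)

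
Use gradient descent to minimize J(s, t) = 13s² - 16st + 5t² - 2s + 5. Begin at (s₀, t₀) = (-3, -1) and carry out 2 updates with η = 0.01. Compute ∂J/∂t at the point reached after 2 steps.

∇J = (26s - 16t - 2, -16s + 10t)
Step 1: at (-3, -1), ∇J = (-64, 38) → (-3, -1) − 0.01·(-64, 38) = (-2.36, -1.38)
Step 2: at (-2.36, -1.38), ∇J = (-41.28, 23.96) → (-2.36, -1.38) − 0.01·(-41.28, 23.96) = (-1.9472, -1.6196)
∂J/∂t at (-1.9472, -1.6196) = 14.9592

14.9592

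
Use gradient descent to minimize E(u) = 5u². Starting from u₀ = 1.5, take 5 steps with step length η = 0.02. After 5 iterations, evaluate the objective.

E′(u) = 10u
u₁ = 1.5 − 0.02·15 = 1.2
u₂ = 1.2 − 0.02·12 = 0.96
u₃ = 0.96 − 0.02·9.6 = 0.768
u₄ = 0.768 − 0.02·7.68 = 0.6144
u₅ = 0.6144 − 0.02·6.144 = 0.49152
E(0.49152) = 1.207959552

1.207959552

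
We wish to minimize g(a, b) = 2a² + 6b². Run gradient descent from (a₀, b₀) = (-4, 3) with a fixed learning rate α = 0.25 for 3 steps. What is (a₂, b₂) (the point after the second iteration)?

∇g = (4a, 12b)
(a₁, b₁) = (-4, 3) − 0.25·(-16, 36) = (0, -6)
(a₂, b₂) = (0, -6) − 0.25·(0, -72) = (0, 12)

(0, 12)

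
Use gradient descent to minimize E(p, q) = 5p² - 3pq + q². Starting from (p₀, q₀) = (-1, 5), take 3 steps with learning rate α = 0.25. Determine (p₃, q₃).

∇E = (10p - 3q, -3p + 2q)
(p₁, q₁) = (-1, 5) − 0.25·(-25, 13) = (5.25, 1.75)
(p₂, q₂) = (5.25, 1.75) − 0.25·(47.25, -12.25) = (-6.5625, 4.8125)
(p₃, q₃) = (-6.5625, 4.8125) − 0.25·(-80.0625, 29.3125) = (13.453125, -2.515625)

(13.453125, -2.515625)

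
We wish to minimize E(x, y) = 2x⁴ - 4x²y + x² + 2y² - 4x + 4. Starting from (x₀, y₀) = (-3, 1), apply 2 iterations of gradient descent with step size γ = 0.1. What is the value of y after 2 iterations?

120.856

∇E = (8x³ - 8xy + 2x - 4, -4x² + 4y)
(x₁, y₁) = (-3, 1) − 0.1·(-202, -32) = (17.2, 4.2)
(x₂, y₂) = (17.2, 4.2) − 0.1·(40160.064, -1166.56) = (-3998.8064, 120.856)
y = 120.856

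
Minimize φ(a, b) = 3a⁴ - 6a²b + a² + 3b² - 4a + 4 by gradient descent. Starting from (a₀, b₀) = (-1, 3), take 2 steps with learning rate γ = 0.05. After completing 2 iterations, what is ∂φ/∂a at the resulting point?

0.042242872608

∇φ = (12a³ - 12ab + 2a - 4, -6a² + 6b)
(a₁, b₁) = (-1, 3) − 0.05·(18, 12) = (-1.9, 2.4)
(a₂, b₂) = (-1.9, 2.4) − 0.05·(-35.388, -7.26) = (-0.1306, 2.763)
∂φ/∂a at (-0.1306, 2.763) = 0.042242872608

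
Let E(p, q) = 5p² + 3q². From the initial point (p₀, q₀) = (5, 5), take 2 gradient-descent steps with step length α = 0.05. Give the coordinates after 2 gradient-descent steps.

(1.25, 2.45)

∇E = (10p, 6q)
Step 1: at (5, 5), ∇E = (50, 30) → (5, 5) − 0.05·(50, 30) = (2.5, 3.5)
Step 2: at (2.5, 3.5), ∇E = (25, 21) → (2.5, 3.5) − 0.05·(25, 21) = (1.25, 2.45)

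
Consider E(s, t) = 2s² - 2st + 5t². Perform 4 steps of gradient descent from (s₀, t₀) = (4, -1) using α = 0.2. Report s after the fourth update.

1.0048

∇E = (4s - 2t, -2s + 10t)
Step 1: at (4, -1), ∇E = (18, -18) → (4, -1) − 0.2·(18, -18) = (0.4, 2.6)
Step 2: at (0.4, 2.6), ∇E = (-3.6, 25.2) → (0.4, 2.6) − 0.2·(-3.6, 25.2) = (1.12, -2.44)
Step 3: at (1.12, -2.44), ∇E = (9.36, -26.64) → (1.12, -2.44) − 0.2·(9.36, -26.64) = (-0.752, 2.888)
Step 4: at (-0.752, 2.888), ∇E = (-8.784, 30.384) → (-0.752, 2.888) − 0.2·(-8.784, 30.384) = (1.0048, -3.1888)
s = 1.0048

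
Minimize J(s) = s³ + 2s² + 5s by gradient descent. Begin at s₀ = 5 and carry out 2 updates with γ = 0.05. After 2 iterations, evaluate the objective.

J′(s) = 3s² + 4s + 5
s₁ = 5 − 0.05·100 = 0
s₂ = 0 − 0.05·5 = -0.25
J(-0.25) = -1.140625

-1.140625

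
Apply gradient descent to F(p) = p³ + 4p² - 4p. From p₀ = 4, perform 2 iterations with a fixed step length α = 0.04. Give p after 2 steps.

F′(p) = 3p² + 8p - 4
Step 1: F′(4) = 76; p₁ = 4 − 0.04·76 = 0.96
Step 2: F′(0.96) = 6.4448; p₂ = 0.96 − 0.04·6.4448 = 0.702208

0.702208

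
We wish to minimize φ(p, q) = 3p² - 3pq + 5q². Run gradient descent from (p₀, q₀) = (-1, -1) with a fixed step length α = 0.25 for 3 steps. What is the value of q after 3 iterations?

∇φ = (6p - 3q, -3p + 10q)
(p₁, q₁) = (-1, -1) − 0.25·(-3, -7) = (-0.25, 0.75)
(p₂, q₂) = (-0.25, 0.75) − 0.25·(-3.75, 8.25) = (0.6875, -1.3125)
(p₃, q₃) = (0.6875, -1.3125) − 0.25·(8.0625, -15.1875) = (-1.328125, 2.484375)
q = 2.484375

2.484375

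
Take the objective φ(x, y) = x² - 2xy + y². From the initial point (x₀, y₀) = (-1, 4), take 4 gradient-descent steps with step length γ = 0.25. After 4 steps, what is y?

∇φ = (2x - 2y, -2x + 2y)
(x₁, y₁) = (-1, 4) − 0.25·(-10, 10) = (1.5, 1.5)
(x₂, y₂) = (1.5, 1.5) − 0.25·(0, 0) = (1.5, 1.5)
(x₃, y₃) = (1.5, 1.5) − 0.25·(0, 0) = (1.5, 1.5)
(x₄, y₄) = (1.5, 1.5) − 0.25·(0, 0) = (1.5, 1.5)
y = 1.5

1.5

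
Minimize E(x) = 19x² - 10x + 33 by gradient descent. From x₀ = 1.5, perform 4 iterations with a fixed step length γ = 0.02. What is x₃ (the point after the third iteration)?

0.280256

E′(x) = 38x - 10
x₁ = 1.5 − 0.02·47 = 0.56
x₂ = 0.56 − 0.02·11.28 = 0.3344
x₃ = 0.3344 − 0.02·2.7072 = 0.280256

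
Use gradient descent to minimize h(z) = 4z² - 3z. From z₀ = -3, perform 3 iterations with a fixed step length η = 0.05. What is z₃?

h′(z) = 8z - 3
z₁ = -3 − 0.05·(-27) = -1.65
z₂ = -1.65 − 0.05·(-16.2) = -0.84
z₃ = -0.84 − 0.05·(-9.72) = -0.354

-0.354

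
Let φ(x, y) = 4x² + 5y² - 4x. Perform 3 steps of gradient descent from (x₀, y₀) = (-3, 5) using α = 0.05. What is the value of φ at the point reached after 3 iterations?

∇φ = (8x - 4, 10y)
Step 1: at (-3, 5), ∇φ = (-28, 50) → (-3, 5) − 0.05·(-28, 50) = (-1.6, 2.5)
Step 2: at (-1.6, 2.5), ∇φ = (-16.8, 25) → (-1.6, 2.5) − 0.05·(-16.8, 25) = (-0.76, 1.25)
Step 3: at (-0.76, 1.25), ∇φ = (-10.08, 12.5) → (-0.76, 1.25) − 0.05·(-10.08, 12.5) = (-0.256, 0.625)
φ(-0.256, 0.625) = 3.239269

3.239269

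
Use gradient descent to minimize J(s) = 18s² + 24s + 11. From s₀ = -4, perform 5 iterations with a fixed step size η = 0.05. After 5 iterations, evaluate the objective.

24.47483648

J′(s) = 36s + 24
s₁ = -4 − 0.05·(-120) = 2
s₂ = 2 − 0.05·96 = -2.8
s₃ = -2.8 − 0.05·(-76.8) = 1.04
s₄ = 1.04 − 0.05·61.44 = -2.032
s₅ = -2.032 − 0.05·(-49.152) = 0.4256
J(0.4256) = 24.47483648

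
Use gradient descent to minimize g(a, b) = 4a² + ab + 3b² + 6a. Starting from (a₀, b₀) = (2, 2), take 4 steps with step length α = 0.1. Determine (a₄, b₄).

(-0.7738, 0.152)

∇g = (8a + b + 6, a + 6b)
Step 1: at (2, 2), ∇g = (24, 14) → (2, 2) − 0.1·(24, 14) = (-0.4, 0.6)
Step 2: at (-0.4, 0.6), ∇g = (3.4, 3.2) → (-0.4, 0.6) − 0.1·(3.4, 3.2) = (-0.74, 0.28)
Step 3: at (-0.74, 0.28), ∇g = (0.36, 0.94) → (-0.74, 0.28) − 0.1·(0.36, 0.94) = (-0.776, 0.186)
Step 4: at (-0.776, 0.186), ∇g = (-0.022, 0.34) → (-0.776, 0.186) − 0.1·(-0.022, 0.34) = (-0.7738, 0.152)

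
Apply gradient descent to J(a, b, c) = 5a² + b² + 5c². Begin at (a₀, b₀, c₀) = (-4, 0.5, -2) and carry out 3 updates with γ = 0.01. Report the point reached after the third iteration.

(-2.916, 0.470596, -1.458)

∇J = (10a, 2b, 10c)
Step 1: at (-4, 0.5, -2), ∇J = (-40, 1, -20) → (-4, 0.5, -2) − 0.01·(-40, 1, -20) = (-3.6, 0.49, -1.8)
Step 2: at (-3.6, 0.49, -1.8), ∇J = (-36, 0.98, -18) → (-3.6, 0.49, -1.8) − 0.01·(-36, 0.98, -18) = (-3.24, 0.4802, -1.62)
Step 3: at (-3.24, 0.4802, -1.62), ∇J = (-32.4, 0.9604, -16.2) → (-3.24, 0.4802, -1.62) − 0.01·(-32.4, 0.9604, -16.2) = (-2.916, 0.470596, -1.458)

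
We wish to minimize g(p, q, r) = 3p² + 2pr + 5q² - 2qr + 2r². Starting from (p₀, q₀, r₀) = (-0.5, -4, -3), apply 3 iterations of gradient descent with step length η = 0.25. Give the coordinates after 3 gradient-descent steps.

(-0.6875, 12.125, -3.8125)

∇g = (6p + 2r, 10q - 2r, 2p - 2q + 4r)
Step 1: at (-0.5, -4, -3), ∇g = (-9, -34, -5) → (-0.5, -4, -3) − 0.25·(-9, -34, -5) = (1.75, 4.5, -1.75)
Step 2: at (1.75, 4.5, -1.75), ∇g = (7, 48.5, -12.5) → (1.75, 4.5, -1.75) − 0.25·(7, 48.5, -12.5) = (0, -7.625, 1.375)
Step 3: at (0, -7.625, 1.375), ∇g = (2.75, -79, 20.75) → (0, -7.625, 1.375) − 0.25·(2.75, -79, 20.75) = (-0.6875, 12.125, -3.8125)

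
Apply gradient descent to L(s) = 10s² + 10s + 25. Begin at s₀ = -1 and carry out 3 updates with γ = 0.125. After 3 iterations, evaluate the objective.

50.9765625

L′(s) = 20s + 10
Step 1: L′(-1) = -10; s₁ = -1 − 0.125·(-10) = 0.25
Step 2: L′(0.25) = 15; s₂ = 0.25 − 0.125·15 = -1.625
Step 3: L′(-1.625) = -22.5; s₃ = -1.625 − 0.125·(-22.5) = 1.1875
L(1.1875) = 50.9765625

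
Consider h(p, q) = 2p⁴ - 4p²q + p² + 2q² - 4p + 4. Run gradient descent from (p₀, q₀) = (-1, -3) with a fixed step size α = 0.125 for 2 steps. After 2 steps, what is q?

6.53125

∇h = (8p³ - 8pq + 2p - 4, -4p² + 4q)
(p₁, q₁) = (-1, -3) − 0.125·(-38, -16) = (3.75, -1)
(p₂, q₂) = (3.75, -1) − 0.125·(455.375, -60.25) = (-53.171875, 6.53125)
q = 6.53125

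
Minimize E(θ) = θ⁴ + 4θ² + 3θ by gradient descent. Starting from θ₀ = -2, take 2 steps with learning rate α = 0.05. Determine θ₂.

-0.003125

E′(θ) = 4θ³ + 8θ + 3
Step 1: E′(-2) = -45; θ₁ = -2 − 0.05·(-45) = 0.25
Step 2: E′(0.25) = 5.0625; θ₂ = 0.25 − 0.05·5.0625 = -0.003125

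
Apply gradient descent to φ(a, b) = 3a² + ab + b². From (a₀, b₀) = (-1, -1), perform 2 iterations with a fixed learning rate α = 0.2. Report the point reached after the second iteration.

(0, -0.32)

∇φ = (6a + b, a + 2b)
Step 1: at (-1, -1), ∇φ = (-7, -3) → (-1, -1) − 0.2·(-7, -3) = (0.4, -0.4)
Step 2: at (0.4, -0.4), ∇φ = (2, -0.4) → (0.4, -0.4) − 0.2·(2, -0.4) = (0, -0.32)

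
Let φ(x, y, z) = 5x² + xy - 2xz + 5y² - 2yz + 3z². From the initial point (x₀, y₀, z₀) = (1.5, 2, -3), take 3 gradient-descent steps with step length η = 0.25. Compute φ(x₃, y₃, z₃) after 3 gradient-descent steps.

5858.49627685546875

∇φ = (10x + y - 2z, x + 10y - 2z, -2x - 2y + 6z)
Step 1: at (1.5, 2, -3), ∇φ = (23, 27.5, -25) → (1.5, 2, -3) − 0.25·(23, 27.5, -25) = (-4.25, -4.875, 3.25)
Step 2: at (-4.25, -4.875, 3.25), ∇φ = (-53.875, -59.5, 37.75) → (-4.25, -4.875, 3.25) − 0.25·(-53.875, -59.5, 37.75) = (9.21875, 10, -6.1875)
Step 3: at (9.21875, 10, -6.1875), ∇φ = (114.5625, 121.59375, -75.5625) → (9.21875, 10, -6.1875) − 0.25·(114.5625, 121.59375, -75.5625) = (-19.421875, -20.3984375, 12.703125)
φ(-19.421875, -20.3984375, 12.703125) = 5858.49627685546875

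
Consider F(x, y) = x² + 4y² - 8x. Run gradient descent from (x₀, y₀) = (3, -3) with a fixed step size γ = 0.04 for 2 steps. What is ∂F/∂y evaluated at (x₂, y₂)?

-11.0976

∇F = (2x - 8, 8y)
(x₁, y₁) = (3, -3) − 0.04·(-2, -24) = (3.08, -2.04)
(x₂, y₂) = (3.08, -2.04) − 0.04·(-1.84, -16.32) = (3.1536, -1.3872)
∂F/∂y at (3.1536, -1.3872) = -11.0976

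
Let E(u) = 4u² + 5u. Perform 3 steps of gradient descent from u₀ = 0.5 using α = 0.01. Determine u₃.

E′(u) = 8u + 5
u₁ = 0.5 − 0.01·9 = 0.41
u₂ = 0.41 − 0.01·8.28 = 0.3272
u₃ = 0.3272 − 0.01·7.6176 = 0.251024

0.251024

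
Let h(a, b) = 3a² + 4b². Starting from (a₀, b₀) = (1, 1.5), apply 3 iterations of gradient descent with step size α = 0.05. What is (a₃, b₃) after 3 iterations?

∇h = (6a, 8b)
Step 1: at (1, 1.5), ∇h = (6, 12) → (1, 1.5) − 0.05·(6, 12) = (0.7, 0.9)
Step 2: at (0.7, 0.9), ∇h = (4.2, 7.2) → (0.7, 0.9) − 0.05·(4.2, 7.2) = (0.49, 0.54)
Step 3: at (0.49, 0.54), ∇h = (2.94, 4.32) → (0.49, 0.54) − 0.05·(2.94, 4.32) = (0.343, 0.324)

(0.343, 0.324)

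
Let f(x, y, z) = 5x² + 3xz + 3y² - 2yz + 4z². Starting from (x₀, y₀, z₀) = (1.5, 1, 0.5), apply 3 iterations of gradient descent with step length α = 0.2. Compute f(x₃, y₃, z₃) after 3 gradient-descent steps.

103.602176

∇f = (10x + 3z, 6y - 2z, 3x - 2y + 8z)
(x₁, y₁, z₁) = (1.5, 1, 0.5) − 0.2·(16.5, 5, 6.5) = (-1.8, 0, -0.8)
(x₂, y₂, z₂) = (-1.8, 0, -0.8) − 0.2·(-20.4, 1.6, -11.8) = (2.28, -0.32, 1.56)
(x₃, y₃, z₃) = (2.28, -0.32, 1.56) − 0.2·(27.48, -5.04, 19.96) = (-3.216, 0.688, -2.432)
f(-3.216, 0.688, -2.432) = 103.602176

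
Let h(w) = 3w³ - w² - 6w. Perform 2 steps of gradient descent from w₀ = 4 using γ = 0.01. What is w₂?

h′(w) = 9w² - 2w - 6
w₁ = 4 − 0.01·130 = 2.7
w₂ = 2.7 − 0.01·54.21 = 2.1579

2.1579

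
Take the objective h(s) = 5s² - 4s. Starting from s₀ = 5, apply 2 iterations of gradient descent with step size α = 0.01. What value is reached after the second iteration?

4.126

h′(s) = 10s - 4
s₁ = 5 − 0.01·46 = 4.54
s₂ = 4.54 − 0.01·41.4 = 4.126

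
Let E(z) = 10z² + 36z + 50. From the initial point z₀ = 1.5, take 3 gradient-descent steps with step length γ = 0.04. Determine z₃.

E′(z) = 20z + 36
Step 1: E′(1.5) = 66; z₁ = 1.5 − 0.04·66 = -1.14
Step 2: E′(-1.14) = 13.2; z₂ = -1.14 − 0.04·13.2 = -1.668
Step 3: E′(-1.668) = 2.64; z₃ = -1.668 − 0.04·2.64 = -1.7736

-1.7736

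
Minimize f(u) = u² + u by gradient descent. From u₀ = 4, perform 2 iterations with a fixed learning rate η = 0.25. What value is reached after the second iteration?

0.625

f′(u) = 2u + 1
u₁ = 4 − 0.25·9 = 1.75
u₂ = 1.75 − 0.25·4.5 = 0.625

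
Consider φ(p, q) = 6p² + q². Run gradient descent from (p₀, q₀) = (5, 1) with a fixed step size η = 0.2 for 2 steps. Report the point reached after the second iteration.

∇φ = (12p, 2q)
Step 1: at (5, 1), ∇φ = (60, 2) → (5, 1) − 0.2·(60, 2) = (-7, 0.6)
Step 2: at (-7, 0.6), ∇φ = (-84, 1.2) → (-7, 0.6) − 0.2·(-84, 1.2) = (9.8, 0.36)

(9.8, 0.36)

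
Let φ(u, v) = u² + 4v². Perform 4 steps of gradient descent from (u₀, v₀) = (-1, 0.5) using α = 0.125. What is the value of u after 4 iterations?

-0.31640625

∇φ = (2u, 8v)
(u₁, v₁) = (-1, 0.5) − 0.125·(-2, 4) = (-0.75, 0)
(u₂, v₂) = (-0.75, 0) − 0.125·(-1.5, 0) = (-0.5625, 0)
(u₃, v₃) = (-0.5625, 0) − 0.125·(-1.125, 0) = (-0.421875, 0)
(u₄, v₄) = (-0.421875, 0) − 0.125·(-0.84375, 0) = (-0.31640625, 0)
u = -0.31640625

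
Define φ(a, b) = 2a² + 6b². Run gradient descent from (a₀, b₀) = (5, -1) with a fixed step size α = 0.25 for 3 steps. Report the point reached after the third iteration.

(0, 8)

∇φ = (4a, 12b)
Step 1: at (5, -1), ∇φ = (20, -12) → (5, -1) − 0.25·(20, -12) = (0, 2)
Step 2: at (0, 2), ∇φ = (0, 24) → (0, 2) − 0.25·(0, 24) = (0, -4)
Step 3: at (0, -4), ∇φ = (0, -48) → (0, -4) − 0.25·(0, -48) = (0, 8)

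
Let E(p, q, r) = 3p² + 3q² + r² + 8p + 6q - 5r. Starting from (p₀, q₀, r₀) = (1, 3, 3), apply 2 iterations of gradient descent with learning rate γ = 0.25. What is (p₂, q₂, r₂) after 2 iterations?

∇E = (6p + 8, 6q + 6, 2r - 5)
(p₁, q₁, r₁) = (1, 3, 3) − 0.25·(14, 24, 1) = (-2.5, -3, 2.75)
(p₂, q₂, r₂) = (-2.5, -3, 2.75) − 0.25·(-7, -12, 0.5) = (-0.75, 0, 2.625)

(-0.75, 0, 2.625)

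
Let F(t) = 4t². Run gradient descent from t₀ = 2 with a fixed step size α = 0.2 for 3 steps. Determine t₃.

-0.432

F′(t) = 8t
t₁ = 2 − 0.2·16 = -1.2
t₂ = -1.2 − 0.2·(-9.6) = 0.72
t₃ = 0.72 − 0.2·5.76 = -0.432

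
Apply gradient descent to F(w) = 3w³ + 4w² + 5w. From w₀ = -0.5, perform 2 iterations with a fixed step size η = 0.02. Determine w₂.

-0.6320605

F′(w) = 9w² + 8w + 5
Step 1: F′(-0.5) = 3.25; w₁ = -0.5 − 0.02·3.25 = -0.565
Step 2: F′(-0.565) = 3.353025; w₂ = -0.565 − 0.02·3.353025 = -0.6320605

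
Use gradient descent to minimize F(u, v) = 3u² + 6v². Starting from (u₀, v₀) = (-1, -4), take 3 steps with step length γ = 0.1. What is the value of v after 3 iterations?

∇F = (6u, 12v)
(u₁, v₁) = (-1, -4) − 0.1·(-6, -48) = (-0.4, 0.8)
(u₂, v₂) = (-0.4, 0.8) − 0.1·(-2.4, 9.6) = (-0.16, -0.16)
(u₃, v₃) = (-0.16, -0.16) − 0.1·(-0.96, -1.92) = (-0.064, 0.032)
v = 0.032

0.032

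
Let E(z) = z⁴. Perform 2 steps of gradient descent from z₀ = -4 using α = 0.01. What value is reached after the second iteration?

E′(z) = 4z³
z₁ = -4 − 0.01·(-256) = -1.44
z₂ = -1.44 − 0.01·(-11.943936) = -1.32056064

-1.32056064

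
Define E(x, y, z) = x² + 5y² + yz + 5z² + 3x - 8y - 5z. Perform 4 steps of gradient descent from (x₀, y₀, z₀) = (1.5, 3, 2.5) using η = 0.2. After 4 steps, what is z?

∇E = (2x + 3, 10y + z - 8, y + 10z - 5)
Step 1: at (1.5, 3, 2.5), ∇E = (6, 24.5, 23) → (1.5, 3, 2.5) − 0.2·(6, 24.5, 23) = (0.3, -1.9, -2.1)
Step 2: at (0.3, -1.9, -2.1), ∇E = (3.6, -29.1, -27.9) → (0.3, -1.9, -2.1) − 0.2·(3.6, -29.1, -27.9) = (-0.42, 3.92, 3.48)
Step 3: at (-0.42, 3.92, 3.48), ∇E = (2.16, 34.68, 33.72) → (-0.42, 3.92, 3.48) − 0.2·(2.16, 34.68, 33.72) = (-0.852, -3.016, -3.264)
Step 4: at (-0.852, -3.016, -3.264), ∇E = (1.296, -41.424, -40.656) → (-0.852, -3.016, -3.264) − 0.2·(1.296, -41.424, -40.656) = (-1.1112, 5.2688, 4.8672)
z = 4.8672

4.8672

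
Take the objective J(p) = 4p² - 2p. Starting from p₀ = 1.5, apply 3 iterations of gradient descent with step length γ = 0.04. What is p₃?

0.64304

J′(p) = 8p - 2
p₁ = 1.5 − 0.04·10 = 1.1
p₂ = 1.1 − 0.04·6.8 = 0.828
p₃ = 0.828 − 0.04·4.624 = 0.64304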